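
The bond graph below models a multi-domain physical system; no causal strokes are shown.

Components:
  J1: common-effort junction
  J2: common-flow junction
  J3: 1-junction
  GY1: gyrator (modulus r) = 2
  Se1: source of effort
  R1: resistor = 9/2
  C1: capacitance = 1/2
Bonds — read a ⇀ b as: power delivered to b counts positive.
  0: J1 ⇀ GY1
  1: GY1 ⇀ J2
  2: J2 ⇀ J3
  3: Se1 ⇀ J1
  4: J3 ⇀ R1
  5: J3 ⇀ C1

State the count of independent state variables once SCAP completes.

#3 stroke at J1  (source Se1 imposes e)
#0 stroke at GY1  (J1: bond 3 brought effort, rest push out)
#1 stroke at GY1  (GY GY1: same side as bond 0)
#2 stroke at J2  (J2 flow already set via bond 1)
#4 stroke at J3  (common-f at J3 fixed by 2)
#5 stroke at J3  (common-f at J3 fixed by 2)

1  (C1 all integral)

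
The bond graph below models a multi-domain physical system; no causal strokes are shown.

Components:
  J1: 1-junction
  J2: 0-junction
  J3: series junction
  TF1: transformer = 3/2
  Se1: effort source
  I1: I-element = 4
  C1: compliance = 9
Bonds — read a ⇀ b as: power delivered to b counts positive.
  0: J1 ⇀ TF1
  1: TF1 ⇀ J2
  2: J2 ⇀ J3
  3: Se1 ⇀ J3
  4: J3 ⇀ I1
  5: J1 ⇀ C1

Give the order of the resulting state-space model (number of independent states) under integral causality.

b3 →J3  (Se1: effort source, stroke at far end)
b4 →I1  (I1 outputs flow p/I1)
b2 →J3  (1-jn J3 has f-setter on 4)
b1 →J2  (closing 0-jn rule on J2)
b0 →TF1  (TF TF1: opposite of bond 1)
b5 →J1  (1-jn J1 has f-setter on 0)

2  (C1, I1 all integral)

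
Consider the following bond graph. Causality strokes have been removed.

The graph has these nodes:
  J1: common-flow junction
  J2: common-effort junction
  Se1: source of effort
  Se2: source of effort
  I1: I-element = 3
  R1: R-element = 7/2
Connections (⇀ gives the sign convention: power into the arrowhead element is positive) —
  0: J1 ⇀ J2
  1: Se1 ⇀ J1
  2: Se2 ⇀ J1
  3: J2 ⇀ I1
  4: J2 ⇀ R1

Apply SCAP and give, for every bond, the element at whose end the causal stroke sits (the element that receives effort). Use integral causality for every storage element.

bond 0 →J2
bond 1 →J1
bond 2 →J1
bond 3 →I1
bond 4 →R1

#1 stroke→J1  (source Se1 imposes e)
#2 stroke→J1  (Se2 (Se) sets effort on bond)
#0 stroke→J2  (J1: last free bond brings flow in)
#3 stroke→I1  (common-e at J2 fixed by 0)
#4 stroke→R1  (common-e at J2 fixed by 0)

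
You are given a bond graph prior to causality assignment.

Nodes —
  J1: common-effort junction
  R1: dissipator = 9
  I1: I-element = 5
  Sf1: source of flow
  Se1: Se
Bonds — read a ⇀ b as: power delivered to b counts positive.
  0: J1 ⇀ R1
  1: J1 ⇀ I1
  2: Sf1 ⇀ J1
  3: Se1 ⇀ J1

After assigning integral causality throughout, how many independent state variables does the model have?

1  (I1 all integral)

bond 2 |Sf1  (Sf1: flow source, stroke at near end)
bond 3 |J1  (Se1 (Se) sets effort on bond)
bond 0 |R1  (J1: bond 3 brought effort, rest push out)
bond 1 |I1  (J1 effort already set via bond 3)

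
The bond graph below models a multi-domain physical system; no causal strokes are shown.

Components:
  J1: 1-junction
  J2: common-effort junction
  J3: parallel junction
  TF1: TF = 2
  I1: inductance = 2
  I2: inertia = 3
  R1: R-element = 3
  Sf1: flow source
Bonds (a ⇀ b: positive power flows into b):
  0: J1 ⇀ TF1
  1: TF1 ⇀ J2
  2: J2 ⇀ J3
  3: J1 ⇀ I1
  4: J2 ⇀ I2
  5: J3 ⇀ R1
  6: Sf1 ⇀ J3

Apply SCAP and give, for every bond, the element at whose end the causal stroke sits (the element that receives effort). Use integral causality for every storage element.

bond 0 stroke at J1
bond 1 stroke at TF1
bond 2 stroke at J2
bond 3 stroke at I1
bond 4 stroke at I2
bond 5 stroke at J3
bond 6 stroke at Sf1

#6 →Sf1  (Sf1 fixes flow; stroke at Sf1)
#3 →I1  (prefer integral on I1)
#0 →J1  (J1: bond 3 brought flow, rest push out)
#1 →TF1  (through TF1, causality passes straight; one stroke at TF1)
#4 →I2  (I2: I, integral causality)
#2 →J2  (J2 needs exactly one e-in)
#5 →J3  (closing 0-jn rule on J3)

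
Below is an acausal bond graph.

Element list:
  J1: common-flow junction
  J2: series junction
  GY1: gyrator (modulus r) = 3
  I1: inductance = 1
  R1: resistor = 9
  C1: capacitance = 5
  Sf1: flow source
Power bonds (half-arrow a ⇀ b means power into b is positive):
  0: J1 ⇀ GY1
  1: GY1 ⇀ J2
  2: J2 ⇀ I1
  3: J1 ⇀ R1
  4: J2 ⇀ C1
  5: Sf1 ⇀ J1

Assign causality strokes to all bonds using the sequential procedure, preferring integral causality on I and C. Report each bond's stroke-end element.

#0 stroke→J1
#1 stroke→J2
#2 stroke→I1
#3 stroke→J1
#4 stroke→J2
#5 stroke→Sf1

#5 |Sf1  (Sf1 (Sf) sets flow on bond)
#0 |J1  (common-f at J1 fixed by 5)
#3 |J1  (1-jn J1 has f-setter on 5)
#1 |J2  (through GY1, causality inverts; strokes same side of GY1)
#2 |I1  (prefer integral on I1)
#4 |J2  (J2 flow already set via bond 2)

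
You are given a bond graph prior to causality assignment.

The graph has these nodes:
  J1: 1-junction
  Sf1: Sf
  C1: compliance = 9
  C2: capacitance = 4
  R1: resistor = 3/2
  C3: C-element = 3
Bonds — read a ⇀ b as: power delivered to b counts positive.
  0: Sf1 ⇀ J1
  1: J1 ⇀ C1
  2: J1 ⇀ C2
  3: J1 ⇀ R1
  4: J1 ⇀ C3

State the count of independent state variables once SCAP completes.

3  (C1, C2, C3 all integral)

#0 stroke at Sf1  (Sf1: flow source, stroke at near end)
#1 stroke at J1  (J1 flow already set via bond 0)
#2 stroke at J1  (J1: bond 0 brought flow, rest push out)
#3 stroke at J1  (J1 flow already set via bond 0)
#4 stroke at J1  (common-f at J1 fixed by 0)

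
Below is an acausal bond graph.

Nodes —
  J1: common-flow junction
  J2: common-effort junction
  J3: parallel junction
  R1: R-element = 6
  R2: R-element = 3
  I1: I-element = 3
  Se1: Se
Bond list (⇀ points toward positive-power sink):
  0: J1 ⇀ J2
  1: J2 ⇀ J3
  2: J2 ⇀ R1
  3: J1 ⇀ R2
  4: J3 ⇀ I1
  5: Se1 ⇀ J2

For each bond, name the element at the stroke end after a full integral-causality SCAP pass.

β0 stroke at J1
β1 stroke at J3
β2 stroke at R1
β3 stroke at R2
β4 stroke at I1
β5 stroke at J2

b5 →J2  (Se1: effort source, stroke at far end)
b0 →J1  (common-e at J2 fixed by 5)
b1 →J3  (J2: bond 5 brought effort, rest push out)
b2 →R1  (0-jn J2 has e-setter on 5)
b4 →I1  (J3: bond 1 brought effort, rest push out)
b3 →R2  (only one flow-in slot at J1)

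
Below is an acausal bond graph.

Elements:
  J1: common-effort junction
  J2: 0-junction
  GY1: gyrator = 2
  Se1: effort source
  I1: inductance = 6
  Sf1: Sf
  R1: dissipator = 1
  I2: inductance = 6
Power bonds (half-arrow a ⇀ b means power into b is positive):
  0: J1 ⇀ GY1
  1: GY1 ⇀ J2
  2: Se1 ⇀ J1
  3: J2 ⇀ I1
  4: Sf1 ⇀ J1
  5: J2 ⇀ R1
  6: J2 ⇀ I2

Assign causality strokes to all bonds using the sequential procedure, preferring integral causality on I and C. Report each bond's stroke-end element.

β2 |J1  (Se1 fixes effort; stroke away)
β4 |Sf1  (source Sf1 imposes f)
β0 |GY1  (0-jn J1 has e-setter on 2)
β1 |GY1  (GY1 both-in/both-out from 0)
β3 |I1  (I1: I, integral causality)
β6 |I2  (prefer integral on I2)
β5 |J2  (J2 needs exactly one e-in)

#0 stroke→GY1
#1 stroke→GY1
#2 stroke→J1
#3 stroke→I1
#4 stroke→Sf1
#5 stroke→J2
#6 stroke→I2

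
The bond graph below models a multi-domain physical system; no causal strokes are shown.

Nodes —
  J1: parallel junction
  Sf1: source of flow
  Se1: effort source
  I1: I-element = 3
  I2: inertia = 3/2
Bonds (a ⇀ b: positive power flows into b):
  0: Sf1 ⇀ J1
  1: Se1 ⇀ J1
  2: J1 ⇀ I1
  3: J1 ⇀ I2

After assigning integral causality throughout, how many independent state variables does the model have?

#0 stroke at Sf1  (Sf1 fixes flow; stroke at Sf1)
#1 stroke at J1  (source Se1 imposes e)
#2 stroke at I1  (J1: bond 1 brought effort, rest push out)
#3 stroke at I2  (common-e at J1 fixed by 1)

2  (I1, I2 all integral)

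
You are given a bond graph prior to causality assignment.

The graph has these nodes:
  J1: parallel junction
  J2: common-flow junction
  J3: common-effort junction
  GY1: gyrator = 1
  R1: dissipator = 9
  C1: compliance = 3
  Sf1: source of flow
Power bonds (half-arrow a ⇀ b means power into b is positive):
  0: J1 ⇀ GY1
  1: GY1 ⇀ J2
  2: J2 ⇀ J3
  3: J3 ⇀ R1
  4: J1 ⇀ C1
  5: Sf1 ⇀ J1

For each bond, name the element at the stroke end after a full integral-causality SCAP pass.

β5 →Sf1  (Sf1 fixes flow; stroke at Sf1)
β4 →J1  (C1: C, integral causality)
β0 →GY1  (common-e at J1 fixed by 4)
β1 →GY1  (GY GY1: same side as bond 0)
β2 →J2  (J2 flow already set via bond 1)
β3 →J3  (J3 needs exactly one e-in)

#0 →GY1
#1 →GY1
#2 →J2
#3 →J3
#4 →J1
#5 →Sf1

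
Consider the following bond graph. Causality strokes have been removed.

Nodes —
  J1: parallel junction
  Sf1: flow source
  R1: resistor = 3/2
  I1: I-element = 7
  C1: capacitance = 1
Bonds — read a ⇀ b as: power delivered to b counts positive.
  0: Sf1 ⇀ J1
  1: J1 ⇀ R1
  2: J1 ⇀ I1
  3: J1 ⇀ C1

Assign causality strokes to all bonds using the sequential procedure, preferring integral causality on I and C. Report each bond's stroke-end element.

β0 stroke→Sf1
β1 stroke→R1
β2 stroke→I1
β3 stroke→J1

#0 |Sf1  (source Sf1 imposes f)
#2 |I1  (I1: I, integral causality)
#3 |J1  (C1 outputs effort q/C1)
#1 |R1  (J1: bond 3 brought effort, rest push out)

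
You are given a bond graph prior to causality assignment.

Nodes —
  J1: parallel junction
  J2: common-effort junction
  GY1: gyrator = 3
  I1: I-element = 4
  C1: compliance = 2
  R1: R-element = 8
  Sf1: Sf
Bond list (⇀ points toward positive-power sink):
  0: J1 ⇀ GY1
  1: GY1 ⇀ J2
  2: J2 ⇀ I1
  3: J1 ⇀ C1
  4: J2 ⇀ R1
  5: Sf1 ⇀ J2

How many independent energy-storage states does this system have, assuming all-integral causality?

bond 5 →Sf1  (Sf1: flow source, stroke at near end)
bond 2 →I1  (prefer integral on I1)
bond 3 →J1  (C1 outputs effort q/C1)
bond 0 →GY1  (common-e at J1 fixed by 3)
bond 1 →GY1  (GY1 both-in/both-out from 0)
bond 4 →J2  (only one effort-in slot at J2)

2  (C1, I1 all integral)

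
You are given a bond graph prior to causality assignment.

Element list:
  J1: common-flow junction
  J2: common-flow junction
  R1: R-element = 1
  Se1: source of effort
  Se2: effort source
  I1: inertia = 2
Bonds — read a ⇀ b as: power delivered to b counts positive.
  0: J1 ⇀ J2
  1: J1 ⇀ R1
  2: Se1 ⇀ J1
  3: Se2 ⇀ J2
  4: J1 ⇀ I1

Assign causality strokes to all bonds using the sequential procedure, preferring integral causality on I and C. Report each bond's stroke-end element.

b2 |J1  (Se1 (Se) sets effort on bond)
b3 |J2  (Se2 (Se) sets effort on bond)
b0 |J1  (only one flow-in slot at J2)
b4 |I1  (I1 outputs flow p/I1)
b1 |J1  (J1: bond 4 brought flow, rest push out)

b0 stroke at J1
b1 stroke at J1
b2 stroke at J1
b3 stroke at J2
b4 stroke at I1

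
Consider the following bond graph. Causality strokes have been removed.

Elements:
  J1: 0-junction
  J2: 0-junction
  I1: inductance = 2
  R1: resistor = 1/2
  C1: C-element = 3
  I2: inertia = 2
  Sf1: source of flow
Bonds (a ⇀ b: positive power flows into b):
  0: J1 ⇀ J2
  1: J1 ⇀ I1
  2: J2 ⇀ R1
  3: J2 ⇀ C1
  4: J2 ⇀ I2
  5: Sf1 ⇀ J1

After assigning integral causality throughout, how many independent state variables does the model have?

3  (C1, I1, I2 all integral)

bond 5 |Sf1  (source Sf1 imposes f)
bond 1 |I1  (I1 outputs flow p/I1)
bond 0 |J1  (J1 needs exactly one e-in)
bond 3 |J2  (prefer integral on C1)
bond 2 |R1  (J2 effort already set via bond 3)
bond 4 |I2  (J2: bond 3 brought effort, rest push out)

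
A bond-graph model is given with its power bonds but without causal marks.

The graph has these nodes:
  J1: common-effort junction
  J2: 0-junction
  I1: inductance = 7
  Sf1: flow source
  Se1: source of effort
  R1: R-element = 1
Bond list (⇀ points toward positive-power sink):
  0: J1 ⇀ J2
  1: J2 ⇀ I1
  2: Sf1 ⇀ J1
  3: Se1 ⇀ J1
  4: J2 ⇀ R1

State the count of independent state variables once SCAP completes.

β2 →Sf1  (Sf1 (Sf) sets flow on bond)
β3 →J1  (source Se1 imposes e)
β0 →J2  (J1: bond 3 brought effort, rest push out)
β1 →I1  (0-jn J2 has e-setter on 0)
β4 →R1  (J2: bond 0 brought effort, rest push out)

1  (I1 all integral)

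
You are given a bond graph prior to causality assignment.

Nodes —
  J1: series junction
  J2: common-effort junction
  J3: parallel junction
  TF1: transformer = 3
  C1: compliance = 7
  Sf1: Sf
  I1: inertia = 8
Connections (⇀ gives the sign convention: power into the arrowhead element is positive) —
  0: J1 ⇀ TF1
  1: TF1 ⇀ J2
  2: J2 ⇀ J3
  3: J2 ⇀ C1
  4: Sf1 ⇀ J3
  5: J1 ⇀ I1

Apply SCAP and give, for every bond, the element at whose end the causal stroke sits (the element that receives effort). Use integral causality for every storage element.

β4 stroke→Sf1  (Sf1 (Sf) sets flow on bond)
β2 stroke→J3  (only one effort-in slot at J3)
β3 stroke→J2  (C1 outputs effort q/C1)
β1 stroke→TF1  (J2: bond 3 brought effort, rest push out)
β0 stroke→J1  (TF TF1: opposite of bond 1)
β5 stroke→I1  (closing 1-jn rule on J1)

bond 0 |J1
bond 1 |TF1
bond 2 |J3
bond 3 |J2
bond 4 |Sf1
bond 5 |I1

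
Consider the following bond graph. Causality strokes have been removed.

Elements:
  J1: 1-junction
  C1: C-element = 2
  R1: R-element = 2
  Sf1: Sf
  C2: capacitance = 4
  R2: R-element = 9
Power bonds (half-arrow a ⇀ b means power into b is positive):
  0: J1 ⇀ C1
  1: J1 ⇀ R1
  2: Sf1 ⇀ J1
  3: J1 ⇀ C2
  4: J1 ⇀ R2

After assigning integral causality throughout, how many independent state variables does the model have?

b2 stroke→Sf1  (source Sf1 imposes f)
b0 stroke→J1  (common-f at J1 fixed by 2)
b1 stroke→J1  (1-jn J1 has f-setter on 2)
b3 stroke→J1  (common-f at J1 fixed by 2)
b4 stroke→J1  (common-f at J1 fixed by 2)

2  (C1, C2 all integral)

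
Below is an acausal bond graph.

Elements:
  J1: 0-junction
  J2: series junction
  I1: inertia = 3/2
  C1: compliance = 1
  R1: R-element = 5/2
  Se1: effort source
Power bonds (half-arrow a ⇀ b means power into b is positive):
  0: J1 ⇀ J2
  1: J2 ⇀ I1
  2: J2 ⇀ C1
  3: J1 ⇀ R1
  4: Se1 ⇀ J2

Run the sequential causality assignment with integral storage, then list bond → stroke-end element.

#4 |J2  (Se1 (Se) sets effort on bond)
#1 |I1  (prefer integral on I1)
#0 |J2  (J2 flow already set via bond 1)
#2 |J2  (J2: bond 1 brought flow, rest push out)
#3 |J1  (closing 0-jn rule on J1)

b0 stroke at J2
b1 stroke at I1
b2 stroke at J2
b3 stroke at J1
b4 stroke at J2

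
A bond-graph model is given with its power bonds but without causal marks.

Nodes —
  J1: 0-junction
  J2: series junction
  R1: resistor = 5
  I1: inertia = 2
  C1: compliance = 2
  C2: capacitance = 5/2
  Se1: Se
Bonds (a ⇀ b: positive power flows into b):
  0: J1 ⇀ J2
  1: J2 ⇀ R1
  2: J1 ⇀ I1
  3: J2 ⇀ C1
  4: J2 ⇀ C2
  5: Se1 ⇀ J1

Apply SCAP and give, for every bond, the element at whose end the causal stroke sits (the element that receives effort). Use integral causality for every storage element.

β5 →J1  (Se1 (Se) sets effort on bond)
β0 →J2  (J1 effort already set via bond 5)
β2 →I1  (J1 effort already set via bond 5)
β3 →J2  (C1: C, integral causality)
β4 →J2  (C2: C, integral causality)
β1 →R1  (closing 1-jn rule on J2)

β0 |J2
β1 |R1
β2 |I1
β3 |J2
β4 |J2
β5 |J1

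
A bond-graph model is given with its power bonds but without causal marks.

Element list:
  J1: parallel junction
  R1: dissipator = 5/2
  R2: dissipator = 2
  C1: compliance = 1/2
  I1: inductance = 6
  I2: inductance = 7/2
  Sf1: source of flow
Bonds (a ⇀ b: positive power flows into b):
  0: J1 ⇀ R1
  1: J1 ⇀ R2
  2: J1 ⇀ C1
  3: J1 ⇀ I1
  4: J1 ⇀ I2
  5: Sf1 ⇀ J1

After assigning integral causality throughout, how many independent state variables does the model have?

β5 stroke→Sf1  (source Sf1 imposes f)
β2 stroke→J1  (prefer integral on C1)
β0 stroke→R1  (common-e at J1 fixed by 2)
β1 stroke→R2  (J1: bond 2 brought effort, rest push out)
β3 stroke→I1  (0-jn J1 has e-setter on 2)
β4 stroke→I2  (0-jn J1 has e-setter on 2)

3  (C1, I1, I2 all integral)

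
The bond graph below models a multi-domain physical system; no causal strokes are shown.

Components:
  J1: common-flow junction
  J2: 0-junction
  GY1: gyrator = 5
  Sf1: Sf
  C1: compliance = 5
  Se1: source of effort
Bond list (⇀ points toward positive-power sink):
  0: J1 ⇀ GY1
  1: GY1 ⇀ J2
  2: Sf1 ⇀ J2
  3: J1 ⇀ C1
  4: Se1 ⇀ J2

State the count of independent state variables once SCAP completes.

1  (C1 all integral)

b2 →Sf1  (source Sf1 imposes f)
b4 →J2  (source Se1 imposes e)
b1 →GY1  (common-e at J2 fixed by 4)
b0 →GY1  (GY GY1: same side as bond 1)
b3 →J1  (J1: bond 0 brought flow, rest push out)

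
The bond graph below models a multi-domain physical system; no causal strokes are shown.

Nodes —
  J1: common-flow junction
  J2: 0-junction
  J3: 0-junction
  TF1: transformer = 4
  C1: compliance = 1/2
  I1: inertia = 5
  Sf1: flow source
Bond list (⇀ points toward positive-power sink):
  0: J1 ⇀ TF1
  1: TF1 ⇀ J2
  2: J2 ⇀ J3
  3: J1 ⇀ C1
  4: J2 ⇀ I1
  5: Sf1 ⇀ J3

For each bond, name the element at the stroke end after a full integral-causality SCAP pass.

b5 |Sf1  (source Sf1 imposes f)
b2 |J3  (J3: last free bond brings effort in)
b3 |J1  (C1 outputs effort q/C1)
b0 |TF1  (only one flow-in slot at J1)
b1 |J2  (TF1 one-in-one-out from 0)
b4 |I1  (common-e at J2 fixed by 1)

b0 →TF1
b1 →J2
b2 →J3
b3 →J1
b4 →I1
b5 →Sf1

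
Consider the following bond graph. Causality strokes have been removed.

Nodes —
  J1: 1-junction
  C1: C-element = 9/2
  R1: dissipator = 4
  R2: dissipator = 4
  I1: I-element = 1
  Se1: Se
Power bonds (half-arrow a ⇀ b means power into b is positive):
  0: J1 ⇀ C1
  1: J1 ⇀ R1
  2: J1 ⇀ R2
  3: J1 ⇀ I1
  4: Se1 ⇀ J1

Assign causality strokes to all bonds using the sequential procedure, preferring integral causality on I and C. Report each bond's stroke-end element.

#0 stroke→J1
#1 stroke→J1
#2 stroke→J1
#3 stroke→I1
#4 stroke→J1

β4 |J1  (Se1 fixes effort; stroke away)
β0 |J1  (C1 outputs effort q/C1)
β3 |I1  (prefer integral on I1)
β1 |J1  (common-f at J1 fixed by 3)
β2 |J1  (common-f at J1 fixed by 3)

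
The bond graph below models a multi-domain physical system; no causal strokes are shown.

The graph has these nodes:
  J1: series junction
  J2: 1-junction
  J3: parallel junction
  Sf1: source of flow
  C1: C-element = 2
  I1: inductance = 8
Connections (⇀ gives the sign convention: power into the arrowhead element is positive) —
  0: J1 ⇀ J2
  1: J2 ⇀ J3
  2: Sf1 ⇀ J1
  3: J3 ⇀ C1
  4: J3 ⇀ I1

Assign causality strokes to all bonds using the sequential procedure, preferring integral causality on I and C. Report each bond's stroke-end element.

bond 0 |J1
bond 1 |J2
bond 2 |Sf1
bond 3 |J3
bond 4 |I1

b2 →Sf1  (source Sf1 imposes f)
b0 →J1  (J1: bond 2 brought flow, rest push out)
b1 →J2  (J2 flow already set via bond 0)
b3 →J3  (C1 outputs effort q/C1)
b4 →I1  (common-e at J3 fixed by 3)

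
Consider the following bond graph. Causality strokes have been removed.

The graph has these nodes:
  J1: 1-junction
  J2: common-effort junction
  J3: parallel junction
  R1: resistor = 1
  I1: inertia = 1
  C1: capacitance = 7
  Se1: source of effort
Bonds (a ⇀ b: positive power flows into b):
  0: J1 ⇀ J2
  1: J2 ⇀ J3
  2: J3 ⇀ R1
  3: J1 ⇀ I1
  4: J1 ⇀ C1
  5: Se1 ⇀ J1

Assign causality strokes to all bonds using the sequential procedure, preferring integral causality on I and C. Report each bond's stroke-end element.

b5 stroke→J1  (source Se1 imposes e)
b3 stroke→I1  (I1 outputs flow p/I1)
b0 stroke→J1  (common-f at J1 fixed by 3)
b4 stroke→J1  (J1 flow already set via bond 3)
b1 stroke→J2  (only one effort-in slot at J2)
b2 stroke→J3  (only one effort-in slot at J3)

β0 →J1
β1 →J2
β2 →J3
β3 →I1
β4 →J1
β5 →J1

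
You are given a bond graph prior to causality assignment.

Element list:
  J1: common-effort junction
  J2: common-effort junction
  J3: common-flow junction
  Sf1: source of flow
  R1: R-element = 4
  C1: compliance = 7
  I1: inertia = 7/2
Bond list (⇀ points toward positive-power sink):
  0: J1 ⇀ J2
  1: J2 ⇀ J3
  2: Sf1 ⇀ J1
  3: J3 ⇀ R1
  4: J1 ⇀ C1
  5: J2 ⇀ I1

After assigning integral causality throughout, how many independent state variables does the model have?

β2 |Sf1  (Sf1 (Sf) sets flow on bond)
β4 |J1  (C1 integral (e out))
β0 |J2  (0-jn J1 has e-setter on 4)
β1 |J3  (J2: bond 0 brought effort, rest push out)
β5 |I1  (J2: bond 0 brought effort, rest push out)
β3 |R1  (closing 1-jn rule on J3)

2  (C1, I1 all integral)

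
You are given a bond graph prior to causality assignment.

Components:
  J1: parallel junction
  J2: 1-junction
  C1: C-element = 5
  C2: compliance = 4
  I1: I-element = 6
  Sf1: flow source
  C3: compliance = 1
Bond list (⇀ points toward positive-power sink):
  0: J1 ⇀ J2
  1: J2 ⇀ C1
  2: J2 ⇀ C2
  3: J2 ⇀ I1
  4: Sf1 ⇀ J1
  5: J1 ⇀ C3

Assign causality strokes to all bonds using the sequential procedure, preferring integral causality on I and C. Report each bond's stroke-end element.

bond 4 →Sf1  (Sf1: flow source, stroke at near end)
bond 1 →J2  (C1: C, integral causality)
bond 2 →J2  (C2: C, integral causality)
bond 3 →I1  (prefer integral on I1)
bond 0 →J2  (J2 flow already set via bond 3)
bond 5 →J1  (J1: last free bond brings effort in)

#0 |J2
#1 |J2
#2 |J2
#3 |I1
#4 |Sf1
#5 |J1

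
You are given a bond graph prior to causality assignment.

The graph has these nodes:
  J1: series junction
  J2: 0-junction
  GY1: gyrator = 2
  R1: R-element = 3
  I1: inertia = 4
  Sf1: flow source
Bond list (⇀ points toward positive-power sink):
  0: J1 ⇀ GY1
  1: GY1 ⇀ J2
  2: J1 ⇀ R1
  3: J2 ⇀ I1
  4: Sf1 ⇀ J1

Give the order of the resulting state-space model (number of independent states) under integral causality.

1  (I1 all integral)

#4 →Sf1  (source Sf1 imposes f)
#0 →J1  (J1 flow already set via bond 4)
#2 →J1  (J1: bond 4 brought flow, rest push out)
#1 →J2  (through GY1, causality inverts; strokes same side of GY1)
#3 →I1  (0-jn J2 has e-setter on 1)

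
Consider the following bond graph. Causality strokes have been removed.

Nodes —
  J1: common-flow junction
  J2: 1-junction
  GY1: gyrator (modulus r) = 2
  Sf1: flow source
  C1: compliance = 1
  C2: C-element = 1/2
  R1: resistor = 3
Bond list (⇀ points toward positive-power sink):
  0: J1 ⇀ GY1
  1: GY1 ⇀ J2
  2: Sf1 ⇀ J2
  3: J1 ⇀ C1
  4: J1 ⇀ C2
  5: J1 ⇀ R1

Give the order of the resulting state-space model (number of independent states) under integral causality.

bond 2 |Sf1  (Sf1: flow source, stroke at near end)
bond 1 |J2  (1-jn J2 has f-setter on 2)
bond 0 |J1  (GY1: gyrator matches bond 1)
bond 3 |J1  (C1 outputs effort q/C1)
bond 4 |J1  (C2 outputs effort q/C2)
bond 5 |R1  (only one flow-in slot at J1)

2  (C1, C2 all integral)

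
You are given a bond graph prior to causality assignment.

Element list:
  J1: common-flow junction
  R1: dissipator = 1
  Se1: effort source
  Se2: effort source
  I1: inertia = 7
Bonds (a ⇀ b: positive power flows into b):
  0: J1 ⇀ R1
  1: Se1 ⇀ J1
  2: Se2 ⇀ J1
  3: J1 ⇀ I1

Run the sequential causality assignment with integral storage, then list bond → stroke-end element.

#0 stroke→J1
#1 stroke→J1
#2 stroke→J1
#3 stroke→I1

bond 1 →J1  (Se1: effort source, stroke at far end)
bond 2 →J1  (Se2 fixes effort; stroke away)
bond 3 →I1  (prefer integral on I1)
bond 0 →J1  (1-jn J1 has f-setter on 3)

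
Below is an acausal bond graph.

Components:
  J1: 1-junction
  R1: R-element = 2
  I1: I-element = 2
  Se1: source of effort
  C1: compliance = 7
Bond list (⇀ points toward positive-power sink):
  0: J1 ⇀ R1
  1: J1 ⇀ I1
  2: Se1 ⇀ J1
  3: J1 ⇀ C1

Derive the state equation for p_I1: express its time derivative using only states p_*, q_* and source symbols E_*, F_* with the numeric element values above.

dp_I1/dt = E_Se1 - p_I1 - q_C1/7

β2 stroke at J1  (source Se1 imposes e)
β1 stroke at I1  (I1: I, integral causality)
β0 stroke at J1  (common-f at J1 fixed by 1)
β3 stroke at J1  (common-f at J1 fixed by 1)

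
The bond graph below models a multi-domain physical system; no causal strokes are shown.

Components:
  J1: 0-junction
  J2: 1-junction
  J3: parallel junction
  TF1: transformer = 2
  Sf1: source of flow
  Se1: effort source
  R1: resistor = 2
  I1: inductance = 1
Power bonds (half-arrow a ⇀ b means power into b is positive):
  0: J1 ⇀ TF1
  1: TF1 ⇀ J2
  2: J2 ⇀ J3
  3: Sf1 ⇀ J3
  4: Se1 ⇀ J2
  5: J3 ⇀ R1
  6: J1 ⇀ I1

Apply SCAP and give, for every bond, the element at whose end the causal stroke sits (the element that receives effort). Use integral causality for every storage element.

bond 3 stroke→Sf1  (Sf1 fixes flow; stroke at Sf1)
bond 4 stroke→J2  (Se1 (Se) sets effort on bond)
bond 6 stroke→I1  (I1: I, integral causality)
bond 0 stroke→J1  (J1 needs exactly one e-in)
bond 1 stroke→TF1  (TF1 one-in-one-out from 0)
bond 2 stroke→J2  (common-f at J2 fixed by 1)
bond 5 stroke→J3  (only one effort-in slot at J3)

bond 0 |J1
bond 1 |TF1
bond 2 |J2
bond 3 |Sf1
bond 4 |J2
bond 5 |J3
bond 6 |I1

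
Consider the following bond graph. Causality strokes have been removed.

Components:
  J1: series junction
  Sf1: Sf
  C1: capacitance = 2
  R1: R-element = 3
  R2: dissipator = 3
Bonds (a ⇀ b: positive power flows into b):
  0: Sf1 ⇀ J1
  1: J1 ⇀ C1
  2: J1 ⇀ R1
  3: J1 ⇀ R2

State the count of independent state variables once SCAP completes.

1  (C1 all integral)

#0 |Sf1  (Sf1: flow source, stroke at near end)
#1 |J1  (J1: bond 0 brought flow, rest push out)
#2 |J1  (J1 flow already set via bond 0)
#3 |J1  (J1 flow already set via bond 0)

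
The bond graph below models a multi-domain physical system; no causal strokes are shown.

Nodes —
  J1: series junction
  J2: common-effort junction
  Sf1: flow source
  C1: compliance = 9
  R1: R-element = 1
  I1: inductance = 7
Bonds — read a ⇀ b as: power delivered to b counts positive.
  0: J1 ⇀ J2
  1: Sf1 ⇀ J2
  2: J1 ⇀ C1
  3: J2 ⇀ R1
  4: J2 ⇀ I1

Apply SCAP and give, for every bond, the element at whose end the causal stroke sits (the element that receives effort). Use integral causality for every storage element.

bond 1 →Sf1  (Sf1: flow source, stroke at near end)
bond 2 →J1  (C1 outputs effort q/C1)
bond 0 →J2  (J1 needs exactly one f-in)
bond 3 →R1  (common-e at J2 fixed by 0)
bond 4 →I1  (common-e at J2 fixed by 0)

#0 |J2
#1 |Sf1
#2 |J1
#3 |R1
#4 |I1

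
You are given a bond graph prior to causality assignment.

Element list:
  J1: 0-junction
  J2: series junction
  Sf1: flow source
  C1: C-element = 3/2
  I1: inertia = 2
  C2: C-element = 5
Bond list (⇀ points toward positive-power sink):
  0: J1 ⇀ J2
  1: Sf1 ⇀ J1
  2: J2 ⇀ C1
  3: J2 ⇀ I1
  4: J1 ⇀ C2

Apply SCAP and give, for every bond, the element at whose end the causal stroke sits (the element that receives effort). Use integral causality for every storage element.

b0 →J2
b1 →Sf1
b2 →J2
b3 →I1
b4 →J1

bond 1 |Sf1  (source Sf1 imposes f)
bond 2 |J2  (C1 integral (e out))
bond 3 |I1  (I1 integral (f out))
bond 0 |J2  (1-jn J2 has f-setter on 3)
bond 4 |J1  (J1: last free bond brings effort in)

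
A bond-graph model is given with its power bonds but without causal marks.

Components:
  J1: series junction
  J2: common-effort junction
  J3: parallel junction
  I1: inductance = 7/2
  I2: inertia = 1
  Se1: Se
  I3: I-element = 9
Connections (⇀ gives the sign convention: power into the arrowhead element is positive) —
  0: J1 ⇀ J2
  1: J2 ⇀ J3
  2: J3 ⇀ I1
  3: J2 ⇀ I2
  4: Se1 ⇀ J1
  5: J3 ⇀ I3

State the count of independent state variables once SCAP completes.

#4 stroke at J1  (Se1 fixes effort; stroke away)
#0 stroke at J2  (only one flow-in slot at J1)
#1 stroke at J3  (common-e at J2 fixed by 0)
#3 stroke at I2  (J2 effort already set via bond 0)
#2 stroke at I1  (J3: bond 1 brought effort, rest push out)
#5 stroke at I3  (J3 effort already set via bond 1)

3  (I1, I2, I3 all integral)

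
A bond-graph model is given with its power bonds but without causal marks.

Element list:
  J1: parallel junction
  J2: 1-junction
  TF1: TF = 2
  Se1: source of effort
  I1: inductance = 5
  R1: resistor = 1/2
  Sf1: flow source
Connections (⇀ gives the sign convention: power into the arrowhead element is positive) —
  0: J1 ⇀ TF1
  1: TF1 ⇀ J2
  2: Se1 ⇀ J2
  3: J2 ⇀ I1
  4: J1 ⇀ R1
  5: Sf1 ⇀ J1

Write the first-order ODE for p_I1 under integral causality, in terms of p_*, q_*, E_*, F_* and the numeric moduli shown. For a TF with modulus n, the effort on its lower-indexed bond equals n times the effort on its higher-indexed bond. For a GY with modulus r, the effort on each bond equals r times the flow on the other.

bond 2 →J2  (Se1: effort source, stroke at far end)
bond 5 →Sf1  (Sf1 fixes flow; stroke at Sf1)
bond 3 →I1  (I1: I, integral causality)
bond 1 →J2  (J2: bond 3 brought flow, rest push out)
bond 0 →TF1  (TF1: transformer flips bond 1)
bond 4 →J1  (only one effort-in slot at J1)

dp_I1/dt = E_Se1 + F_Sf1/4 - p_I1/40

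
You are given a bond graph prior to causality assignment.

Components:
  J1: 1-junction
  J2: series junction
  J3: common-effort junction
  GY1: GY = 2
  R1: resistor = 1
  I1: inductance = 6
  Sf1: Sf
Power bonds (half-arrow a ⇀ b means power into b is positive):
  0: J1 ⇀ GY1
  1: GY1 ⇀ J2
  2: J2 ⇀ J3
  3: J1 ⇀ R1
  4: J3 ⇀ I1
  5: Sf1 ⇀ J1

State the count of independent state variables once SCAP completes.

bond 5 stroke at Sf1  (Sf1: flow source, stroke at near end)
bond 0 stroke at J1  (J1 flow already set via bond 5)
bond 3 stroke at J1  (1-jn J1 has f-setter on 5)
bond 1 stroke at J2  (through GY1, causality inverts; strokes same side of GY1)
bond 2 stroke at J3  (closing 1-jn rule on J2)
bond 4 stroke at I1  (J3: bond 2 brought effort, rest push out)

1  (I1 all integral)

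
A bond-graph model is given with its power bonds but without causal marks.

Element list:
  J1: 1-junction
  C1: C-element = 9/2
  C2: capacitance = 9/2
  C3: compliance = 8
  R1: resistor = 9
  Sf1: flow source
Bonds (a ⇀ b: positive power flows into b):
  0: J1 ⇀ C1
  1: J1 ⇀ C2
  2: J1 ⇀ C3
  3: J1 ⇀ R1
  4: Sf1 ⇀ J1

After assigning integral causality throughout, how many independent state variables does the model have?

β4 stroke at Sf1  (Sf1 fixes flow; stroke at Sf1)
β0 stroke at J1  (J1: bond 4 brought flow, rest push out)
β1 stroke at J1  (common-f at J1 fixed by 4)
β2 stroke at J1  (J1: bond 4 brought flow, rest push out)
β3 stroke at J1  (common-f at J1 fixed by 4)

3  (C1, C2, C3 all integral)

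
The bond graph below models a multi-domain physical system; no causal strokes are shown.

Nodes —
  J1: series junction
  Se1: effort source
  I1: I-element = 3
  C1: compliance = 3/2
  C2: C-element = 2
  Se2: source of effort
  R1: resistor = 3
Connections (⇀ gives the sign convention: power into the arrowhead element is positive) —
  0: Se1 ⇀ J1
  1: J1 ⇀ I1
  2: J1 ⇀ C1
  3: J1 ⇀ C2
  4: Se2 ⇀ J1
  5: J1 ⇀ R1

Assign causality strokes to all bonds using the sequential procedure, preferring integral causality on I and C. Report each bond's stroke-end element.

β0 →J1
β1 →I1
β2 →J1
β3 →J1
β4 →J1
β5 →J1

bond 0 |J1  (Se1 fixes effort; stroke away)
bond 4 |J1  (Se2 fixes effort; stroke away)
bond 1 |I1  (I1 integral (f out))
bond 2 |J1  (common-f at J1 fixed by 1)
bond 3 |J1  (1-jn J1 has f-setter on 1)
bond 5 |J1  (J1: bond 1 brought flow, rest push out)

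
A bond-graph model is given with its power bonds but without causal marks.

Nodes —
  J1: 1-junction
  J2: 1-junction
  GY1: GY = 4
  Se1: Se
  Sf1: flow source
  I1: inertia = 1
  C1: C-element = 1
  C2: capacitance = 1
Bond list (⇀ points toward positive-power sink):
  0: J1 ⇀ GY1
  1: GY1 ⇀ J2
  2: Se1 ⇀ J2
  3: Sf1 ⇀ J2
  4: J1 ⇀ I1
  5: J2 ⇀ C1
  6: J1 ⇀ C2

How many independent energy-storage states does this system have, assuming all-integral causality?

bond 2 |J2  (Se1 fixes effort; stroke away)
bond 3 |Sf1  (Sf1 fixes flow; stroke at Sf1)
bond 1 |J2  (J2 flow already set via bond 3)
bond 5 |J2  (1-jn J2 has f-setter on 3)
bond 0 |J1  (through GY1, causality inverts; strokes same side of GY1)
bond 4 |I1  (I1 integral (f out))
bond 6 |J1  (J1: bond 4 brought flow, rest push out)

3  (C1, C2, I1 all integral)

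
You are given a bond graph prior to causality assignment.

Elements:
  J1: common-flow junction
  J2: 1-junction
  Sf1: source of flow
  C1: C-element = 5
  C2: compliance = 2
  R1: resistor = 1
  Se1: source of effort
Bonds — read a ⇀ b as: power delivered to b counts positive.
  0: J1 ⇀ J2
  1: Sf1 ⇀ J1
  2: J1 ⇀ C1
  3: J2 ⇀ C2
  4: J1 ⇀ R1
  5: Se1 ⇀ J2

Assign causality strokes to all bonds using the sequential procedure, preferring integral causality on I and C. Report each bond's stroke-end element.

β1 →Sf1  (source Sf1 imposes f)
β5 →J2  (source Se1 imposes e)
β0 →J1  (J1: bond 1 brought flow, rest push out)
β2 →J1  (J1 flow already set via bond 1)
β4 →J1  (J1 flow already set via bond 1)
β3 →J2  (common-f at J2 fixed by 0)

bond 0 stroke→J1
bond 1 stroke→Sf1
bond 2 stroke→J1
bond 3 stroke→J2
bond 4 stroke→J1
bond 5 stroke→J2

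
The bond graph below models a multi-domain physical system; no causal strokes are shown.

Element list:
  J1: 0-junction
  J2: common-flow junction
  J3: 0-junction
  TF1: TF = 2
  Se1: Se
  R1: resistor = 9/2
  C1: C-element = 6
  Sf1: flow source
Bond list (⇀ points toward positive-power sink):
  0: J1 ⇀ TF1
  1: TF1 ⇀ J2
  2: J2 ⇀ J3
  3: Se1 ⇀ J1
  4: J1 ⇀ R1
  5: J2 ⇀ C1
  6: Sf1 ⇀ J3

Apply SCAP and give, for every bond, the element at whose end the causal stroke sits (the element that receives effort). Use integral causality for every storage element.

b0 →TF1
b1 →J2
b2 →J3
b3 →J1
b4 →R1
b5 →J2
b6 →Sf1

bond 3 |J1  (Se1 (Se) sets effort on bond)
bond 6 |Sf1  (Sf1 fixes flow; stroke at Sf1)
bond 0 |TF1  (0-jn J1 has e-setter on 3)
bond 4 |R1  (0-jn J1 has e-setter on 3)
bond 2 |J3  (J3: last free bond brings effort in)
bond 1 |J2  (TF TF1: opposite of bond 0)
bond 5 |J2  (common-f at J2 fixed by 2)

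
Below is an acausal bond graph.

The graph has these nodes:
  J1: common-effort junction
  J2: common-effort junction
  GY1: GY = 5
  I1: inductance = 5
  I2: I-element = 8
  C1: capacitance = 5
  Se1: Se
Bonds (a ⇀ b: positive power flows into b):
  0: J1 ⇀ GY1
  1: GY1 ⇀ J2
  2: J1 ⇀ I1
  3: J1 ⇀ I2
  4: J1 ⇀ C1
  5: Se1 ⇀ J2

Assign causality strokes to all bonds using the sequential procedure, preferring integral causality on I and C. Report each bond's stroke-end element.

b0 stroke at GY1
b1 stroke at GY1
b2 stroke at I1
b3 stroke at I2
b4 stroke at J1
b5 stroke at J2

#5 |J2  (Se1 (Se) sets effort on bond)
#1 |GY1  (common-e at J2 fixed by 5)
#0 |GY1  (GY1: gyrator matches bond 1)
#2 |I1  (I1: I, integral causality)
#3 |I2  (prefer integral on I2)
#4 |J1  (J1: last free bond brings effort in)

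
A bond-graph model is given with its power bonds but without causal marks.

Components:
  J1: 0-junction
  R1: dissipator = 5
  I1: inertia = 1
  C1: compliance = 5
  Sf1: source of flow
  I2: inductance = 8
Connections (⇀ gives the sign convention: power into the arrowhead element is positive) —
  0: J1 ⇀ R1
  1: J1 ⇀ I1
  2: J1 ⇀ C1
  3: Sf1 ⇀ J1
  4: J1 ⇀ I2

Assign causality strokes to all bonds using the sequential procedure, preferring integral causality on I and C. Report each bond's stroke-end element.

#0 →R1
#1 →I1
#2 →J1
#3 →Sf1
#4 →I2

β3 |Sf1  (Sf1: flow source, stroke at near end)
β1 |I1  (I1 outputs flow p/I1)
β2 |J1  (C1 integral (e out))
β0 |R1  (J1: bond 2 brought effort, rest push out)
β4 |I2  (J1: bond 2 brought effort, rest push out)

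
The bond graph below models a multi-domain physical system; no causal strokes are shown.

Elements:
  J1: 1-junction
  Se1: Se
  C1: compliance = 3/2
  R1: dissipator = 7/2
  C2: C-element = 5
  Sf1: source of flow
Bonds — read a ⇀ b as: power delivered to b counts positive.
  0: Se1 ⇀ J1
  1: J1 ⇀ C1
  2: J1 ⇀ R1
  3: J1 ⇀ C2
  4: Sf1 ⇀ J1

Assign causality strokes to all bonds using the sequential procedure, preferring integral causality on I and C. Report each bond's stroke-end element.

bond 0 →J1
bond 1 →J1
bond 2 →J1
bond 3 →J1
bond 4 →Sf1

bond 0 stroke→J1  (Se1 fixes effort; stroke away)
bond 4 stroke→Sf1  (Sf1 fixes flow; stroke at Sf1)
bond 1 stroke→J1  (J1 flow already set via bond 4)
bond 2 stroke→J1  (1-jn J1 has f-setter on 4)
bond 3 stroke→J1  (J1: bond 4 brought flow, rest push out)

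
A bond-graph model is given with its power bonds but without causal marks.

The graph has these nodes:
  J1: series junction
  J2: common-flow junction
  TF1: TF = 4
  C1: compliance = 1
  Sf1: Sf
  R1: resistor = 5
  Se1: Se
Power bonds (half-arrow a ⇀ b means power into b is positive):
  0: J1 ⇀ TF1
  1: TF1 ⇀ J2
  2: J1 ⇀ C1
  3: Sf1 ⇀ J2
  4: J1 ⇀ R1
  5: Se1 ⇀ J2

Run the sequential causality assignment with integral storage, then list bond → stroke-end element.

#3 stroke→Sf1  (Sf1 fixes flow; stroke at Sf1)
#5 stroke→J2  (Se1: effort source, stroke at far end)
#1 stroke→J2  (J2: bond 3 brought flow, rest push out)
#0 stroke→TF1  (through TF1, causality passes straight; one stroke at TF1)
#2 stroke→J1  (common-f at J1 fixed by 0)
#4 stroke→J1  (common-f at J1 fixed by 0)

bond 0 →TF1
bond 1 →J2
bond 2 →J1
bond 3 →Sf1
bond 4 →J1
bond 5 →J2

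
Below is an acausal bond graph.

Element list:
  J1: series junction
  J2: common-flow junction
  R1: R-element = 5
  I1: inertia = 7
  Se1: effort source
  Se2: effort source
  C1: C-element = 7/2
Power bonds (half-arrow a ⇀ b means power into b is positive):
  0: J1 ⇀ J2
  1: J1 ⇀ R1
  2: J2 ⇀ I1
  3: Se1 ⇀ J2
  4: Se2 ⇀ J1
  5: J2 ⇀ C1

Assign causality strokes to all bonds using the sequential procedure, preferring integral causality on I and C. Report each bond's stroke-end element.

β3 →J2  (source Se1 imposes e)
β4 →J1  (Se2 (Se) sets effort on bond)
β2 →I1  (I1: I, integral causality)
β0 →J2  (J2: bond 2 brought flow, rest push out)
β5 →J2  (common-f at J2 fixed by 2)
β1 →J1  (J1 flow already set via bond 0)

β0 →J2
β1 →J1
β2 →I1
β3 →J2
β4 →J1
β5 →J2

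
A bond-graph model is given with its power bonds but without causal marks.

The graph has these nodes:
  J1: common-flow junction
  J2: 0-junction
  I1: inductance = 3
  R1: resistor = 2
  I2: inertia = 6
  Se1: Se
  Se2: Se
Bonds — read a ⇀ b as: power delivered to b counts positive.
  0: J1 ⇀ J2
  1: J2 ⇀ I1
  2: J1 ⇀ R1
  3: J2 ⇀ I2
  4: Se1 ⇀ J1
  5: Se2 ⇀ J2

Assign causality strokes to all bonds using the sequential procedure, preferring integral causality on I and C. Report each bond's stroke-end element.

#0 stroke at J1
#1 stroke at I1
#2 stroke at R1
#3 stroke at I2
#4 stroke at J1
#5 stroke at J2

b4 →J1  (source Se1 imposes e)
b5 →J2  (Se2 (Se) sets effort on bond)
b0 →J1  (J2 effort already set via bond 5)
b1 →I1  (common-e at J2 fixed by 5)
b3 →I2  (J2 effort already set via bond 5)
b2 →R1  (only one flow-in slot at J1)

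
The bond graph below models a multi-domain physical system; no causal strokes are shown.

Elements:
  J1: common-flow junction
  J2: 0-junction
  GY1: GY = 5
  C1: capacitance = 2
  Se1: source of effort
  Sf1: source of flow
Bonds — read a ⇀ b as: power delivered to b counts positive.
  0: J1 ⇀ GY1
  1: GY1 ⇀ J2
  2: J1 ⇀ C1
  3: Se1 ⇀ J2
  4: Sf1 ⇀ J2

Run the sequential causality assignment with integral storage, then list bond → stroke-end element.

b3 stroke→J2  (Se1 fixes effort; stroke away)
b4 stroke→Sf1  (source Sf1 imposes f)
b1 stroke→GY1  (0-jn J2 has e-setter on 3)
b0 stroke→GY1  (GY1: gyrator matches bond 1)
b2 stroke→J1  (J1 flow already set via bond 0)

β0 →GY1
β1 →GY1
β2 →J1
β3 →J2
β4 →Sf1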